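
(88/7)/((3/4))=352/21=16.76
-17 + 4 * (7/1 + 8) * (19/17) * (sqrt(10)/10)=-17 + 114 * sqrt(10)/17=4.21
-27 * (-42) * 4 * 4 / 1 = 18144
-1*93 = -93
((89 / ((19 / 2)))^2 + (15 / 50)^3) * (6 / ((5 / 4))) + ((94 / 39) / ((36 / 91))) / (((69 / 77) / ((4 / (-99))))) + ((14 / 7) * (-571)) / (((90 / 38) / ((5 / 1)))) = -7527335819653 / 3783054375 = -1989.75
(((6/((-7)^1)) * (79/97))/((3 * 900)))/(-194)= 79/59276700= 0.00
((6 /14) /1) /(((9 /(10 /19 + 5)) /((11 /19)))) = 55 /361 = 0.15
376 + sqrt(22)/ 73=376.06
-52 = -52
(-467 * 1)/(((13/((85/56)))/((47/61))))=-1865665/44408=-42.01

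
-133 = -133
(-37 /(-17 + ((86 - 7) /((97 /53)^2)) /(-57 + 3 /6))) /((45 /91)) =3579851639 /833332995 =4.30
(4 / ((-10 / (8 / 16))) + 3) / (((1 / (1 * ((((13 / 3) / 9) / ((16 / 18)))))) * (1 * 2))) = 91 / 120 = 0.76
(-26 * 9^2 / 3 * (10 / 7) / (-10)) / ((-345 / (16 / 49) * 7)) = -3744 / 276115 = -0.01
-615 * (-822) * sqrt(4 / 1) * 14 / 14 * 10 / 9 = 1123400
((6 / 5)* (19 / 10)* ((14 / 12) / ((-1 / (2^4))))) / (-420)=38 / 375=0.10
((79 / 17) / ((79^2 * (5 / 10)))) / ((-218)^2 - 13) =2 / 63807273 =0.00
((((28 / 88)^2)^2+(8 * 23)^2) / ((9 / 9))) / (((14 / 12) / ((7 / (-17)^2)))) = 23792920611 / 33849992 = 702.89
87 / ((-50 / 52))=-2262 / 25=-90.48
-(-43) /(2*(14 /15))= 645 /28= 23.04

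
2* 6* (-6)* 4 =-288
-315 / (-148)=315 / 148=2.13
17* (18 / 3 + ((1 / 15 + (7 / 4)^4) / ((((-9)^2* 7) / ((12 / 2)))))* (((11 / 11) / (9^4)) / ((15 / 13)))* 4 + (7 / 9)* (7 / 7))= 1028736074291 / 8928208800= 115.22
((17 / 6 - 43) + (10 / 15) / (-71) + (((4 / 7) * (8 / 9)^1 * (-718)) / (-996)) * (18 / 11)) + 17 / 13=-1354475075 / 35393358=-38.27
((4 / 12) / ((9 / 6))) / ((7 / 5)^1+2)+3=469 / 153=3.07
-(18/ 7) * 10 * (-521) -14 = 93682/ 7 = 13383.14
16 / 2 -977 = -969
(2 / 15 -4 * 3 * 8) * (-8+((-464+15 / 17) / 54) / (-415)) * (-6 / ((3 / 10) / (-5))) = 8742715012 / 114291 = 76495.22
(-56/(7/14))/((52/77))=-2156/13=-165.85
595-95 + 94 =594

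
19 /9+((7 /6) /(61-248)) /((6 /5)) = 14177 /6732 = 2.11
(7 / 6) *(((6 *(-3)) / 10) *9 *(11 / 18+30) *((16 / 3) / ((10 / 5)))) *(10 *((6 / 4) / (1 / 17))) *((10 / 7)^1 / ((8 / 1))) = -140505 / 2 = -70252.50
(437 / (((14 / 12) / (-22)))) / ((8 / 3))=-43263 / 14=-3090.21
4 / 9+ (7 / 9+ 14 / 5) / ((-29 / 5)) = -5 / 29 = -0.17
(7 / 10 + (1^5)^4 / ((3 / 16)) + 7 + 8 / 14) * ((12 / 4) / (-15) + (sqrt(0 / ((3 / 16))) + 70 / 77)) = 37141 / 3850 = 9.65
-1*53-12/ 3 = -57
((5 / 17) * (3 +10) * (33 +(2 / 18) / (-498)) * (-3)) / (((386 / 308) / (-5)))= 3701322625 / 2450907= 1510.18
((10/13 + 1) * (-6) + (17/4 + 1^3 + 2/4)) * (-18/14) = 2277/364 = 6.26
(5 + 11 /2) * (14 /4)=147 /4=36.75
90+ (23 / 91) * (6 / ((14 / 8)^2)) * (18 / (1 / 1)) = 441054 / 4459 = 98.91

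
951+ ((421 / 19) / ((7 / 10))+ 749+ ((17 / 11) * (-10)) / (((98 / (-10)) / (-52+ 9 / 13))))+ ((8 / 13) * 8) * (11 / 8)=220669468 / 133133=1657.51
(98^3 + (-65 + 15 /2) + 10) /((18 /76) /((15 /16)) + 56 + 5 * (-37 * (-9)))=178817455 /327038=546.78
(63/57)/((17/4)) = 84/323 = 0.26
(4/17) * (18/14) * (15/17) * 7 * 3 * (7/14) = 810/289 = 2.80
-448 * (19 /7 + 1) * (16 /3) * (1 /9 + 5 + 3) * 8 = -15548416 /27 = -575867.26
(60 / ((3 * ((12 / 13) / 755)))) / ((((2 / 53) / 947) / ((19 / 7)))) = 46799343175 / 42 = 1114270075.60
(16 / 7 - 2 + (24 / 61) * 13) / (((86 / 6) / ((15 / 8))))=51885 / 73444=0.71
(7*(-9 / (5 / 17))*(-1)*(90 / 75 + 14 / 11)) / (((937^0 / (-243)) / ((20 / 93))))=-47192544 / 1705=-27678.91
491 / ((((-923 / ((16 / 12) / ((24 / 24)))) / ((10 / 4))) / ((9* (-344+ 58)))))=324060 / 71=4564.23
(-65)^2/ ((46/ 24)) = 50700/ 23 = 2204.35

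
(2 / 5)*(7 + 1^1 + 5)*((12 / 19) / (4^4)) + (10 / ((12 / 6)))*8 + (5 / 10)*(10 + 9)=150519 / 3040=49.51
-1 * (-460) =460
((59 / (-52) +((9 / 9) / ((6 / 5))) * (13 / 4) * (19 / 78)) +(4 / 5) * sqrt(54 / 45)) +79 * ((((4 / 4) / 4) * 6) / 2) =4 * sqrt(30) / 25 +110027 / 1872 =59.65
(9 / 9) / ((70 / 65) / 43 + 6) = 559 / 3368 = 0.17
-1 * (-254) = 254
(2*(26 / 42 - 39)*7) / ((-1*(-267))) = -1612 / 801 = -2.01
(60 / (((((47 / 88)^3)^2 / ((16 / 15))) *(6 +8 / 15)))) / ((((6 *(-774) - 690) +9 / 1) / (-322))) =683602815746048 / 26786350092565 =25.52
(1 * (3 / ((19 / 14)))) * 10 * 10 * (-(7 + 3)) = -42000 / 19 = -2210.53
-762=-762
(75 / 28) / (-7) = -75 / 196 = -0.38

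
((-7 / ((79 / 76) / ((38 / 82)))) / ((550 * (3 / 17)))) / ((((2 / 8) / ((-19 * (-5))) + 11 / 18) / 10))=-39178608 / 74785271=-0.52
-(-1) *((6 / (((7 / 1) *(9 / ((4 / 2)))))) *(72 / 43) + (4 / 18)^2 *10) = 19816 / 24381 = 0.81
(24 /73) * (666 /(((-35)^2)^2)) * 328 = 0.05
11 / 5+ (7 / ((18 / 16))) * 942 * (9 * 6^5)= 2050997771 / 5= 410199554.20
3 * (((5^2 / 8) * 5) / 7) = 375 / 56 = 6.70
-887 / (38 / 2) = -887 / 19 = -46.68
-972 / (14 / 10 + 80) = -4860 / 407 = -11.94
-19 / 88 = -0.22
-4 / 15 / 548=-1 / 2055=-0.00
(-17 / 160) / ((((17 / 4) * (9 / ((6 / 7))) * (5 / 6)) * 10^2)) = -1 / 35000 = -0.00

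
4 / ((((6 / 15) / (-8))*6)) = -40 / 3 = -13.33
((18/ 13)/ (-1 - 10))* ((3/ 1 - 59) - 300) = 6408/ 143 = 44.81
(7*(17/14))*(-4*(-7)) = 238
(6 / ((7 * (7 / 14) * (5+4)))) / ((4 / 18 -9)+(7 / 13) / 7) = -0.02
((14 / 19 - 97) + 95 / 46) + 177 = 72369 / 874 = 82.80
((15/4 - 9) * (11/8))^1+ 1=-199/32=-6.22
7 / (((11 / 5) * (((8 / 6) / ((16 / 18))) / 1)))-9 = -6.88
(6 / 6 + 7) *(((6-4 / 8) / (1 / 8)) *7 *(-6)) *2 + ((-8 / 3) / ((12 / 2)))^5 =-1745961856 / 59049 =-29568.02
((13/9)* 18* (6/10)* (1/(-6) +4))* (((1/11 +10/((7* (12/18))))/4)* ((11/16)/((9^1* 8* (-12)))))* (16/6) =-12857/181440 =-0.07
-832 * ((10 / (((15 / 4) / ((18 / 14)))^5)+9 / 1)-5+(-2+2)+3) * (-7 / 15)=61591536448 / 22509375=2736.26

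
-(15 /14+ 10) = -155 /14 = -11.07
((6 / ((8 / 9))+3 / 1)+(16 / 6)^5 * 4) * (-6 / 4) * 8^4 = -273287680 / 81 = -3373921.98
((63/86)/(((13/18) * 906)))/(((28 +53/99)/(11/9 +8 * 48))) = 7207893/476910850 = 0.02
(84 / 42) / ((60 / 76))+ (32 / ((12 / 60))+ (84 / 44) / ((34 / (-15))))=907087 / 5610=161.69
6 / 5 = 1.20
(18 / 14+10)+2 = 13.29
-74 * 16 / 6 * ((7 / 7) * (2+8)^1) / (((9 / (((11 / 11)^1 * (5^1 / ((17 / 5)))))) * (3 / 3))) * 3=-148000 / 153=-967.32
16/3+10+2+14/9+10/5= 188/9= 20.89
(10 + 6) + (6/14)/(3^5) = 9073/567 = 16.00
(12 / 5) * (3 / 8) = 9 / 10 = 0.90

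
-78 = -78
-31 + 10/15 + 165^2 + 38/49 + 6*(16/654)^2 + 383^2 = 303690401725/1746507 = 173884.45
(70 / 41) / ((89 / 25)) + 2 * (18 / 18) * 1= 9048 / 3649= 2.48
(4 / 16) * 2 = 1 / 2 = 0.50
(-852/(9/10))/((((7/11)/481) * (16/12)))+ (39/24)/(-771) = -23170770571/43176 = -536658.57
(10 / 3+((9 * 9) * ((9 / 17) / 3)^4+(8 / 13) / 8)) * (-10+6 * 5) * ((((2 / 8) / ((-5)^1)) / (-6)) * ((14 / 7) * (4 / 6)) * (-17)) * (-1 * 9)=22728344 / 191607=118.62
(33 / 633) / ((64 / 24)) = 33 / 1688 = 0.02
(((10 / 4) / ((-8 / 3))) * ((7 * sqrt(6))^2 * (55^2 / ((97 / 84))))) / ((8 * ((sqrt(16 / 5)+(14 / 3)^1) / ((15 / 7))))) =-2865121875 / 58976+245581875 * sqrt(5) / 29488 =-29958.73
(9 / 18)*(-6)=-3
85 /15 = 17 /3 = 5.67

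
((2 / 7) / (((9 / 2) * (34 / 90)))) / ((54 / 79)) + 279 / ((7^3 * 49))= 2024851 / 7714413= 0.26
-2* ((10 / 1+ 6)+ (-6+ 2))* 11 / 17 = -264 / 17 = -15.53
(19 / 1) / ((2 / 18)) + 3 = 174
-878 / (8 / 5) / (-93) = 2195 / 372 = 5.90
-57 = -57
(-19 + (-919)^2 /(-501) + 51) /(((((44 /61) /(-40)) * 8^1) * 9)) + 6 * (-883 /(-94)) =12402514219 /9324612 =1330.08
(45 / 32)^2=2025 / 1024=1.98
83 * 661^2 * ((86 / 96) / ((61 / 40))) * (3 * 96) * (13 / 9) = 1621745890960 / 183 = 8861999404.15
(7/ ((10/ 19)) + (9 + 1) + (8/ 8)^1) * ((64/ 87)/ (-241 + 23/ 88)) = -228096/ 3071825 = -0.07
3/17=0.18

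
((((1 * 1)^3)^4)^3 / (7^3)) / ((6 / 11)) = 0.01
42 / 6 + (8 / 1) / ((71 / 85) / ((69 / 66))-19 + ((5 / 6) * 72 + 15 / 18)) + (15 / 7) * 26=220190683 / 3500539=62.90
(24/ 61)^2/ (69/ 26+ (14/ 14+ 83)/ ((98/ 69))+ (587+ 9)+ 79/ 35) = 74880/ 319287847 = 0.00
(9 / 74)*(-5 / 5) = -9 / 74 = -0.12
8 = 8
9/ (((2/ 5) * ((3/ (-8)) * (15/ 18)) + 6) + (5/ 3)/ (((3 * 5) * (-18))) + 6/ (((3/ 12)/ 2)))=5832/ 34907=0.17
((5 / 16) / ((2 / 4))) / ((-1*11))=-5 / 88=-0.06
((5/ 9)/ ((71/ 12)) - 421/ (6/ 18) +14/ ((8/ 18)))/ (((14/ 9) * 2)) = -1573737/ 3976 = -395.81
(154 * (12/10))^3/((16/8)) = 394444512/125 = 3155556.10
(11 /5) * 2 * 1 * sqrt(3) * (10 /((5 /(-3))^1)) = -45.73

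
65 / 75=13 / 15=0.87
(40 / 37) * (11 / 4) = 110 / 37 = 2.97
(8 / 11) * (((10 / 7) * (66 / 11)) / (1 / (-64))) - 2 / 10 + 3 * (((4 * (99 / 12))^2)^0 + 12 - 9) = -149057 / 385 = -387.16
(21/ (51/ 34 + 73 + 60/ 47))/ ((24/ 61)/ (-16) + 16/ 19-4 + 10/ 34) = -4575732/ 47690161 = -0.10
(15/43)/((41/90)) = 1350/1763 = 0.77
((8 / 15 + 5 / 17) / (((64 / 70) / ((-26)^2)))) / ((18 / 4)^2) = 249613 / 8262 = 30.21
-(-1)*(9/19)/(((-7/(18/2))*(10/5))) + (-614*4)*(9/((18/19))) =-6206393/266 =-23332.30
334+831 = 1165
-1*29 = -29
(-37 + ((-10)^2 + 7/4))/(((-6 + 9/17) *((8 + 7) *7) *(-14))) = 629/78120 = 0.01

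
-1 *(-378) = 378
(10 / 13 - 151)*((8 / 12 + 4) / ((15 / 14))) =-42532 / 65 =-654.34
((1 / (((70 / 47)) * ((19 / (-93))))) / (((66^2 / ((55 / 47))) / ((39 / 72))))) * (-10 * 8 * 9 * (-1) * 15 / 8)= -0.65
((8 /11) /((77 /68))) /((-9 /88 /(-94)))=409088 /693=590.31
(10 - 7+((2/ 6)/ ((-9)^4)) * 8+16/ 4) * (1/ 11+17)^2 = 2044.81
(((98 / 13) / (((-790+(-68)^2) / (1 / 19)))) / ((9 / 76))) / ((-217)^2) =4 / 215541729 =0.00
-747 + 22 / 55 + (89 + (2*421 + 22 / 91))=84012 / 455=184.64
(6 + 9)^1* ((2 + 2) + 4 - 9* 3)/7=-285/7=-40.71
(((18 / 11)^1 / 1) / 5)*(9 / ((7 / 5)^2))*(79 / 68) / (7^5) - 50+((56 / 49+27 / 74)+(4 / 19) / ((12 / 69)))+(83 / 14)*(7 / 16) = -154818592590807 / 3464441162336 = -44.69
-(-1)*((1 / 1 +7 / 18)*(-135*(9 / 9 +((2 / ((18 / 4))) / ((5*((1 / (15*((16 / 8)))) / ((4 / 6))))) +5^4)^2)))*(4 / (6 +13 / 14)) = -42525149.68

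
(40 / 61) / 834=20 / 25437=0.00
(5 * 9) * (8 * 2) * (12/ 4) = 2160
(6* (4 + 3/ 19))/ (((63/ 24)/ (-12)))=-114.05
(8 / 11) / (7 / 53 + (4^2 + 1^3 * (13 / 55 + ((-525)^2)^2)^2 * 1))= 116600 / 925285328230294596922517207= 0.00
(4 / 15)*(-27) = -36 / 5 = -7.20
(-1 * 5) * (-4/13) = 20/13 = 1.54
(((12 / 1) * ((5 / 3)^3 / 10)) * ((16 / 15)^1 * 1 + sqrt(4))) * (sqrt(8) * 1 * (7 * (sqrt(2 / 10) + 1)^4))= 10304 * sqrt(10) / 45 + 72128 * sqrt(2) / 135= 1479.68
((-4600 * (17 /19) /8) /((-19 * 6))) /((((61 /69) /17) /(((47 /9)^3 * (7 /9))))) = 2777698711025 /288959562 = 9612.76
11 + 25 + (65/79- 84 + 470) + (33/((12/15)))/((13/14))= 959723/2054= 467.25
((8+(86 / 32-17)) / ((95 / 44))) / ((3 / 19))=-1111 / 60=-18.52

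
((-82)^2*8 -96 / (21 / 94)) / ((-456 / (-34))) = 529176 / 133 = 3978.77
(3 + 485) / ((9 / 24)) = 3904 / 3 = 1301.33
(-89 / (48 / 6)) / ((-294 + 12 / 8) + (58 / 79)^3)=43880471 / 1152150364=0.04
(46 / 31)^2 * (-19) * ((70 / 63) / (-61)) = 402040 / 527589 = 0.76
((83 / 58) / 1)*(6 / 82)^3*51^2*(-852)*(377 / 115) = -32280121458 / 7925915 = -4072.73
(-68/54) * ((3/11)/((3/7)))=-238/297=-0.80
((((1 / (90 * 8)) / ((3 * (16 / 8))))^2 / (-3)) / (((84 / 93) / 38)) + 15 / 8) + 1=2253484211 / 783820800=2.87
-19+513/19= 8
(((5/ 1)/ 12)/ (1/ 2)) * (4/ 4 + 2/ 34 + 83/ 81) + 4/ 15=82741/ 41310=2.00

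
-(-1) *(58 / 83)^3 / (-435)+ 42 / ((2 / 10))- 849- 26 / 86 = -235776658754 / 368802615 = -639.30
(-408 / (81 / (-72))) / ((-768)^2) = 0.00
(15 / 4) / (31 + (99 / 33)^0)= 15 / 128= 0.12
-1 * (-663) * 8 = 5304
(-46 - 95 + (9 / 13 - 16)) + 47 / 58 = -117245 / 754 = -155.50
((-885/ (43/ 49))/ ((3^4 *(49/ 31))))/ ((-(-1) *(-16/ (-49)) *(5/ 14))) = -627347/ 9288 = -67.54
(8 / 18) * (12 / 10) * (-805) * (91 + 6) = -124936 / 3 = -41645.33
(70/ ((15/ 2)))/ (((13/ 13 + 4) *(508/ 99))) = 231/ 635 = 0.36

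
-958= -958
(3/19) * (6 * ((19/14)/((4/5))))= 45/28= 1.61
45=45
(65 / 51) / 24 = 0.05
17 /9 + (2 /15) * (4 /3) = 31 /15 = 2.07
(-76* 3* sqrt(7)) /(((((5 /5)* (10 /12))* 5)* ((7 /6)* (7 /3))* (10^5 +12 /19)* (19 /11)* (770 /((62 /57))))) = -3348* sqrt(7) /20365753625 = -0.00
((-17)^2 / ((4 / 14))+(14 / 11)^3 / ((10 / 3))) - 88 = 12300017 / 13310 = 924.12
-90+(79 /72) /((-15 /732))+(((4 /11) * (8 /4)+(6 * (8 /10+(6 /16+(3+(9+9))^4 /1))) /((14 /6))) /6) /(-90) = -889522093 /831600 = -1069.65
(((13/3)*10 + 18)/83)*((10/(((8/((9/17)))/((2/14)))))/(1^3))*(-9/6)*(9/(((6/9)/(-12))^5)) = 17601325920/9877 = 1782051.83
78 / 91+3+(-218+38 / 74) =-55330 / 259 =-213.63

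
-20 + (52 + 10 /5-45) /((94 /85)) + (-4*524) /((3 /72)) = -4729691 /94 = -50315.86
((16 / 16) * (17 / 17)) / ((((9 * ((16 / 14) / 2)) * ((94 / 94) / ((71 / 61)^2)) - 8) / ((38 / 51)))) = -670453 / 3782670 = -0.18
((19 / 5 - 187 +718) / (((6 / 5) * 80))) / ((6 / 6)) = 1337 / 240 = 5.57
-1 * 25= -25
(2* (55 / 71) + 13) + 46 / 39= 43553 / 2769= 15.73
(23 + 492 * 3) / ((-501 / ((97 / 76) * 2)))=-145403 / 19038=-7.64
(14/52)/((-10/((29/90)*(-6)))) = 203/3900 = 0.05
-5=-5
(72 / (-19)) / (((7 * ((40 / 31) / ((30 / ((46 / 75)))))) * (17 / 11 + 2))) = -230175 / 39767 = -5.79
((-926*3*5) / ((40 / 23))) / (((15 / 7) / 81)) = -6037983 / 20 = -301899.15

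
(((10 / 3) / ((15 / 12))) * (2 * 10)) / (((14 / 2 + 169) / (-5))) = -50 / 33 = -1.52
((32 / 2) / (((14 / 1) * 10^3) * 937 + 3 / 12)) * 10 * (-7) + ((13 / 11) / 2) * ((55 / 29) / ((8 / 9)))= 30694041865 / 24347008464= 1.26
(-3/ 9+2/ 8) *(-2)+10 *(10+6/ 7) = 4567/ 42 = 108.74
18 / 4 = 9 / 2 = 4.50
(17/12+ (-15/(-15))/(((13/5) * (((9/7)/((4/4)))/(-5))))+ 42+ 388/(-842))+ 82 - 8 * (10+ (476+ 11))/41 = 213945895/8078148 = 26.48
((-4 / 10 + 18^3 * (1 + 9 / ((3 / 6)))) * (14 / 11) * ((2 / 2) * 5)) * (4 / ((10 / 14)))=217182896 / 55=3948779.93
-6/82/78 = -1/1066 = -0.00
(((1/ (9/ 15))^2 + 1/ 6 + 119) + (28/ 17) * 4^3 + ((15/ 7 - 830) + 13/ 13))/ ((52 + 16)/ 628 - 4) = 154.05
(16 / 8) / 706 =1 / 353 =0.00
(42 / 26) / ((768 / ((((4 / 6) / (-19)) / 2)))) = -7 / 189696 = -0.00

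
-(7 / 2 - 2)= -3 / 2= -1.50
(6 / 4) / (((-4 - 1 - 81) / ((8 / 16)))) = -3 / 344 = -0.01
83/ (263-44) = 83/ 219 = 0.38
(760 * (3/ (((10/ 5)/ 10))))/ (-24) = -475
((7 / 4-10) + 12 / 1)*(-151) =-2265 / 4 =-566.25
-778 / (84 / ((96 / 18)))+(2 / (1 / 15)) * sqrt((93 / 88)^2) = -49043 / 2772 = -17.69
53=53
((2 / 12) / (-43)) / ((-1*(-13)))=-1 / 3354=-0.00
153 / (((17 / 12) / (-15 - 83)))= -10584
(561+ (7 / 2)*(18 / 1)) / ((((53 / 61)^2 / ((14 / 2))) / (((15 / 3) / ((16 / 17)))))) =86345805 / 2809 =30738.98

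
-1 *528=-528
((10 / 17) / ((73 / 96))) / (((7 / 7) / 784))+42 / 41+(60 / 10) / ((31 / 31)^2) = 31215648 / 50881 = 613.50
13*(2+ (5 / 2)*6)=221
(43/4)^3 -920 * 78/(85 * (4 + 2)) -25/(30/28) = 3519433/3264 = 1078.26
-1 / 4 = -0.25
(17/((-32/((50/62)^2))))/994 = -10625/30567488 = -0.00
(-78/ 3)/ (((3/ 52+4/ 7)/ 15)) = -619.91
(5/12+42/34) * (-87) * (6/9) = -95.81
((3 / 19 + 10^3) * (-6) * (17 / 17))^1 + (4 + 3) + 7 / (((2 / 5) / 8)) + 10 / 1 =-111035 / 19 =-5843.95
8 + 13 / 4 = 45 / 4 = 11.25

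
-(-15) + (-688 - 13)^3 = -344472086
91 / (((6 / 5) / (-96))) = -7280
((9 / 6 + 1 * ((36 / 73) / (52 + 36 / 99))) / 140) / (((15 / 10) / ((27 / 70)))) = 0.00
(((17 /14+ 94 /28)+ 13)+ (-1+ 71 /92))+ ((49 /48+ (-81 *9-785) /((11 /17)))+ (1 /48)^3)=-454676374037 /195858432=-2321.45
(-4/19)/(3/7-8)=28/1007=0.03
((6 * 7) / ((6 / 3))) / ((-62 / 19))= -6.44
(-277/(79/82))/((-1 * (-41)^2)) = 554/3239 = 0.17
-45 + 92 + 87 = 134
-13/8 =-1.62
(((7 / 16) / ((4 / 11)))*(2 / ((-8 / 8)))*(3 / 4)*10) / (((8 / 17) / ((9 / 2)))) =-176715 / 1024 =-172.57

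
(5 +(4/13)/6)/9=197/351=0.56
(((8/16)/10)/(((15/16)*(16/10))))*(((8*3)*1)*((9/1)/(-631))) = -36/3155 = -0.01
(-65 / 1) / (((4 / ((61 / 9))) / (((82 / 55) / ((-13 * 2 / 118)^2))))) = -8705981 / 2574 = -3382.28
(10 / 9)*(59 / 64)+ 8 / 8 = 583 / 288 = 2.02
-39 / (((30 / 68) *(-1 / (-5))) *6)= -221 / 3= -73.67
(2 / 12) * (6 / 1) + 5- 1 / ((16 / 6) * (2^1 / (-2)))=51 / 8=6.38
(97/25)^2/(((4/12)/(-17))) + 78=-431109/625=-689.77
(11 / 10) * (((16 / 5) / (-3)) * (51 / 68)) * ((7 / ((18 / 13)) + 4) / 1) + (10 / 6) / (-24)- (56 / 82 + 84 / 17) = -5713631 / 418200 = -13.66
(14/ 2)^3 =343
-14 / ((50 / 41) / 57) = -16359 / 25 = -654.36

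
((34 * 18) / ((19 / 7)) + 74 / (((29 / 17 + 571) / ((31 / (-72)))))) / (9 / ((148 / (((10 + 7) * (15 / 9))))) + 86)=55542712171 / 21614825448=2.57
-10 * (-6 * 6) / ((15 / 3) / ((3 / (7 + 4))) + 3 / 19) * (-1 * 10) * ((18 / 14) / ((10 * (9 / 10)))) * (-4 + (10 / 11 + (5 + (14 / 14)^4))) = -80.91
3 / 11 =0.27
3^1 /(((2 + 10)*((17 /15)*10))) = 3 /136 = 0.02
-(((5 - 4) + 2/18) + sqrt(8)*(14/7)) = -4*sqrt(2) - 10/9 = -6.77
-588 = -588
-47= -47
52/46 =26/23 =1.13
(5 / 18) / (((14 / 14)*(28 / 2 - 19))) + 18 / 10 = 157 / 90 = 1.74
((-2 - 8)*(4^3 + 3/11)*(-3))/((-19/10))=-212100/209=-1014.83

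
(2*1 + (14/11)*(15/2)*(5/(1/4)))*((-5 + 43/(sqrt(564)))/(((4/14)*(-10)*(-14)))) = -1061/44 + 45623*sqrt(141)/62040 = -15.38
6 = 6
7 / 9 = 0.78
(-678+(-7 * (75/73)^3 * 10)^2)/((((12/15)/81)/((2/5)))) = 31164349906111599/151334226289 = 205930.61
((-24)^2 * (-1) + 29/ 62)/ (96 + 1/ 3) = -6297/ 1054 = -5.97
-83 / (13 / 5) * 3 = -95.77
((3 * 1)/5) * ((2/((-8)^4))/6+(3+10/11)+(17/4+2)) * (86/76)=11809477/1712128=6.90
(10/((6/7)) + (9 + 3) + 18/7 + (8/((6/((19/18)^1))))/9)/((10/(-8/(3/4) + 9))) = -44897/10206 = -4.40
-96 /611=-0.16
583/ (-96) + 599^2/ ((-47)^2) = 33157049/ 212064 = 156.35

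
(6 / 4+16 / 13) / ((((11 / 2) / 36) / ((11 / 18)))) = 142 / 13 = 10.92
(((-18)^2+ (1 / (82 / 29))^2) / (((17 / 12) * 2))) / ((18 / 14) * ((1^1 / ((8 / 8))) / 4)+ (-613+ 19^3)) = 1794814 / 98000619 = 0.02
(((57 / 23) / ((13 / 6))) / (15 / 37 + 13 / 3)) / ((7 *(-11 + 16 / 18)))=-170829 / 50091769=-0.00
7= 7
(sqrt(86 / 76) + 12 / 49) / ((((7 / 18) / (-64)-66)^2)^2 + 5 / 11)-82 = -1477570510905017295907046 / 18019152574847516578619 + 9686627647488 * sqrt(1634) / 6987018345349037040689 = -82.00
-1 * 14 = -14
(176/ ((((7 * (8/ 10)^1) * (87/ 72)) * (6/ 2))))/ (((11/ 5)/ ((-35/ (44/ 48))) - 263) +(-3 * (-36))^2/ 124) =-16368000/ 319042079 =-0.05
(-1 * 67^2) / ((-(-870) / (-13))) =58357 / 870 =67.08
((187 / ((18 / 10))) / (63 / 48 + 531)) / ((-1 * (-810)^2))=-44 / 147917745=-0.00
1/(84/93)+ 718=20135/28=719.11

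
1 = 1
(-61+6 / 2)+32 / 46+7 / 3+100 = 3107 / 69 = 45.03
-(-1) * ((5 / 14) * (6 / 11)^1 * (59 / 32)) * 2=885 / 1232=0.72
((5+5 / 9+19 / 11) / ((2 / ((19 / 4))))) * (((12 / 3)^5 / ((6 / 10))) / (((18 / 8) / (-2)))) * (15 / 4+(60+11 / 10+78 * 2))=-15490171648 / 2673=-5795051.12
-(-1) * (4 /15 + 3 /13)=97 /195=0.50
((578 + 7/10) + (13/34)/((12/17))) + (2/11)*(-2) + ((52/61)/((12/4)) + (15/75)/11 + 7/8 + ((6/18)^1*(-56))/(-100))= 116802721/201300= 580.24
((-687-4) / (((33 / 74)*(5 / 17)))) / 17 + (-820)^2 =110894866 / 165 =672090.10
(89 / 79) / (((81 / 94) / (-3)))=-8366 / 2133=-3.92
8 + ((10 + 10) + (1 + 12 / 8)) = 61 / 2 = 30.50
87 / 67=1.30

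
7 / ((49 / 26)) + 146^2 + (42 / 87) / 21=12983720 / 609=21319.74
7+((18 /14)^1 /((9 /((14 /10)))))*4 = 39 /5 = 7.80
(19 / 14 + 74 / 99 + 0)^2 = 8508889 / 1920996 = 4.43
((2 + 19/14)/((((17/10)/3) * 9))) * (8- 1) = 235/51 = 4.61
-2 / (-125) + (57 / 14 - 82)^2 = 148785517 / 24500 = 6072.88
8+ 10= 18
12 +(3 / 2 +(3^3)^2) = 1485 / 2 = 742.50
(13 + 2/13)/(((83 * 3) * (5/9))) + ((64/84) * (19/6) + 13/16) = 18056249/5438160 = 3.32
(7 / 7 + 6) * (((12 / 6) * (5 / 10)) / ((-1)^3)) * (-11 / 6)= 77 / 6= 12.83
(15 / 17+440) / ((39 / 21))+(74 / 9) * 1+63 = 613846 / 1989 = 308.62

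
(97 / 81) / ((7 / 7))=97 / 81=1.20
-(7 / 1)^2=-49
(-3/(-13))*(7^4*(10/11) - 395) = 58995/143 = 412.55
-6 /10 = -3 /5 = -0.60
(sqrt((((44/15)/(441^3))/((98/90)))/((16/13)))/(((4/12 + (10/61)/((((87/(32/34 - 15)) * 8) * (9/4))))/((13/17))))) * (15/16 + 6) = 2552667 * sqrt(429)/20703304384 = 0.00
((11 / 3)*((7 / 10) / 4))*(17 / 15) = 1309 / 1800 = 0.73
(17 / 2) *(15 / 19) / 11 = 255 / 418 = 0.61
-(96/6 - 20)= 4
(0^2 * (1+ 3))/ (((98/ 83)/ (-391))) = 0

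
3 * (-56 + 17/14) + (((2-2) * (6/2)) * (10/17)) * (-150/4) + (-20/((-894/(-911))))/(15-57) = -3076531/18774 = -163.87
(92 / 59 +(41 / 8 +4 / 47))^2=22551929929 / 492129856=45.83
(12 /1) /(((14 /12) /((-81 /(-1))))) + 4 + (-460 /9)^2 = 1955860 /567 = 3449.49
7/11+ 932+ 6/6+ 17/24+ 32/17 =4201787/4488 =936.23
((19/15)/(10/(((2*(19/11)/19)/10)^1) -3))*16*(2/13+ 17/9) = 72656/959985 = 0.08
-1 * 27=-27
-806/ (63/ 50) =-40300/ 63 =-639.68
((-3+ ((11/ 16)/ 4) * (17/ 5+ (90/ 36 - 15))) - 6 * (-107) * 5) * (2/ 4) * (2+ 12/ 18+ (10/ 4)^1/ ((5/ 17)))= 17897.02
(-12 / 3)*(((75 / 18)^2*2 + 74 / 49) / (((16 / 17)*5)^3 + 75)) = -314009482 / 388289475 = -0.81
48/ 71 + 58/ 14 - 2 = 1401/ 497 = 2.82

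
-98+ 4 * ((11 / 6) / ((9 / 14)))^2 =-47726 / 729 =-65.47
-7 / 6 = -1.17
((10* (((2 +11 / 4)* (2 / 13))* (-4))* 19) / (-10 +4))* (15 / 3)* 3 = 18050 / 13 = 1388.46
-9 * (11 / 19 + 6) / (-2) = 1125 / 38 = 29.61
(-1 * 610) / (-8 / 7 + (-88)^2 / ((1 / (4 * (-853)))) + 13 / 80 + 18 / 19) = 6490400 / 281135698271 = 0.00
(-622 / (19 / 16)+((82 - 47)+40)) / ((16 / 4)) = -8527 / 76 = -112.20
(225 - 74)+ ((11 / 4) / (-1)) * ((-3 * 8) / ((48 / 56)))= 228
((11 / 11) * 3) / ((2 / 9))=27 / 2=13.50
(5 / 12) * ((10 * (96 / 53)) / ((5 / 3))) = 240 / 53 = 4.53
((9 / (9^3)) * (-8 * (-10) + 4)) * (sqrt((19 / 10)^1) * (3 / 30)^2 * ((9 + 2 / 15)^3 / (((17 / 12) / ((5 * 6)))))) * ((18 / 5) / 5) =143995768 * sqrt(190) / 11953125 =166.05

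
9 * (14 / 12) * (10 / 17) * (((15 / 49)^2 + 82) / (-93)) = -985535 / 180761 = -5.45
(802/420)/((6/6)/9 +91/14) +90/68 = 13431/8330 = 1.61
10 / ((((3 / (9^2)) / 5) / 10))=13500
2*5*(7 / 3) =70 / 3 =23.33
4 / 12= 1 / 3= 0.33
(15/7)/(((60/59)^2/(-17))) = -59177/1680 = -35.22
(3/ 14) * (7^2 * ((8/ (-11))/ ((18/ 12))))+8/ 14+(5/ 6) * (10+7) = 4457/ 462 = 9.65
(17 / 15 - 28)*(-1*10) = 806 / 3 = 268.67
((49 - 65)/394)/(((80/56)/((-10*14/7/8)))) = 14/197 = 0.07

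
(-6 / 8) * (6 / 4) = -9 / 8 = -1.12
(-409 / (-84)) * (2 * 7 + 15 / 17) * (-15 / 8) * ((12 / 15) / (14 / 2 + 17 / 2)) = -103477 / 14756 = -7.01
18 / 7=2.57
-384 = -384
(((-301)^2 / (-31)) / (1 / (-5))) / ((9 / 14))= 6342070 / 279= 22731.43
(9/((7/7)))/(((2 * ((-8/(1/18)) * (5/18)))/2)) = -9/40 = -0.22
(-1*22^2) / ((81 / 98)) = -47432 / 81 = -585.58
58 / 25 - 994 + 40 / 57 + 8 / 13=-18346472 / 18525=-990.36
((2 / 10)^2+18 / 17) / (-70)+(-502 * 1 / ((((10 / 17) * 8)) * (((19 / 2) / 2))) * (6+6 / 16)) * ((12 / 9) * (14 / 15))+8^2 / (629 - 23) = -5083203159 / 28545125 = -178.08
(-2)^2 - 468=-464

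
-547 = -547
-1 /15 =-0.07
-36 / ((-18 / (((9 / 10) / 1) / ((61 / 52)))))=468 / 305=1.53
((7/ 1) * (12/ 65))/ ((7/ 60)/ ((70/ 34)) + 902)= 5040/ 3518021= 0.00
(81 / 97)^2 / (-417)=-2187 / 1307851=-0.00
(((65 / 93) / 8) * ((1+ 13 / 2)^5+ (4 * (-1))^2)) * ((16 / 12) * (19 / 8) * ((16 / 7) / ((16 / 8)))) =938460445 / 124992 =7508.16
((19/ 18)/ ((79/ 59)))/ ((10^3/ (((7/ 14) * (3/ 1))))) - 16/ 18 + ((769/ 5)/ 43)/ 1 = 328847809/ 122292000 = 2.69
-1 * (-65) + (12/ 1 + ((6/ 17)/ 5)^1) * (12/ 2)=11681/ 85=137.42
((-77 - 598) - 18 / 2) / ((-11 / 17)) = 1057.09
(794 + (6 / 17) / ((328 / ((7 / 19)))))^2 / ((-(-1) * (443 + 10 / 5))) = 1769025850724521 / 1248684588880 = 1416.71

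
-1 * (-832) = 832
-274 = -274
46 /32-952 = -15209 /16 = -950.56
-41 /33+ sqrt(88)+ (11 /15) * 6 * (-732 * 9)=-4783093 /165+ 2 * sqrt(22)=-28979.06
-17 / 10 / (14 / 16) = -68 / 35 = -1.94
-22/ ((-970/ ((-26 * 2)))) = -572/ 485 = -1.18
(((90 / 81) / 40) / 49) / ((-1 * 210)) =-1 / 370440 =-0.00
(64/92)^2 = 256/529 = 0.48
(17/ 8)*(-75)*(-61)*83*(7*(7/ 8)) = 316310925/ 64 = 4942358.20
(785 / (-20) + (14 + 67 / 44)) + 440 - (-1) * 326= 8165 / 11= 742.27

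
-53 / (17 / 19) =-1007 / 17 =-59.24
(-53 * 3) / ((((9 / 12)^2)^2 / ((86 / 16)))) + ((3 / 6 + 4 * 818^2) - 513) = 144357253 / 54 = 2673282.46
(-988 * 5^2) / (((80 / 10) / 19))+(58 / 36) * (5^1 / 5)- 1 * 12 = -528056 / 9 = -58672.89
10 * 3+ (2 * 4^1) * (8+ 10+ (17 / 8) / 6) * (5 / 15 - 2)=-214.72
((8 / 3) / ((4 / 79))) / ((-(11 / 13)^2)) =-73.56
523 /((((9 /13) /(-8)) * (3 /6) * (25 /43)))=-4677712 /225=-20789.83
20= 20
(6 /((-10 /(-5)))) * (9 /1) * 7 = 189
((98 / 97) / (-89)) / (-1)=98 / 8633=0.01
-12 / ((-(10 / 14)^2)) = 23.52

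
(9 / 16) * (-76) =-171 / 4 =-42.75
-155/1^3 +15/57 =-2940/19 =-154.74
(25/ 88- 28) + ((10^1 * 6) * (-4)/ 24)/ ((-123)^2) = -36900511/ 1331352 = -27.72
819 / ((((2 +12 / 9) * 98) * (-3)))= -0.84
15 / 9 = 5 / 3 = 1.67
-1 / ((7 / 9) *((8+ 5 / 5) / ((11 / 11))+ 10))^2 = -81 / 17689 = -0.00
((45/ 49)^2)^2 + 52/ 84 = 23007934/ 17294403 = 1.33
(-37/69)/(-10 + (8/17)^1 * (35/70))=629/11454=0.05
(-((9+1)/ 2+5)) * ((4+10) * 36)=-5040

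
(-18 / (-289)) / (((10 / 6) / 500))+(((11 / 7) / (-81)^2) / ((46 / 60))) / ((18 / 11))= 18.69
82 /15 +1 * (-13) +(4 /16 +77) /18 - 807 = -810.24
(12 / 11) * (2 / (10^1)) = 12 / 55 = 0.22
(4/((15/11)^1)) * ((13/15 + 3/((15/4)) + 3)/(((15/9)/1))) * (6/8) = 154/25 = 6.16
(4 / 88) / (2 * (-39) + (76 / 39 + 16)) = -39 / 51524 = -0.00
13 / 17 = 0.76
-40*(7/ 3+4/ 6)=-120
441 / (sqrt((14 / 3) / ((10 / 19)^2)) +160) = 10584000 / 3837473- 41895 * sqrt(42) / 3837473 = 2.69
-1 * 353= -353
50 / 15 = 3.33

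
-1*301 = -301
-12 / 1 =-12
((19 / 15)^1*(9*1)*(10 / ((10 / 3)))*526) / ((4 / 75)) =674595 / 2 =337297.50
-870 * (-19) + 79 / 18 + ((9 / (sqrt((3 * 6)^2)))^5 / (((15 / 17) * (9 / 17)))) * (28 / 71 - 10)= 2535615331 / 153360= 16533.75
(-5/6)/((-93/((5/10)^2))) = 5/2232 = 0.00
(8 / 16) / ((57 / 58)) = 29 / 57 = 0.51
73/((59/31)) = 2263/59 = 38.36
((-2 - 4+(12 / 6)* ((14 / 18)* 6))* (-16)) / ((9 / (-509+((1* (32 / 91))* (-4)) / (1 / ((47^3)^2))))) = 220758337348960 / 2457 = 89848733149.76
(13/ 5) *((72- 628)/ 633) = -7228/ 3165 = -2.28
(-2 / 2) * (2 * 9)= -18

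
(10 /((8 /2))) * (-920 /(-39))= 2300 /39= 58.97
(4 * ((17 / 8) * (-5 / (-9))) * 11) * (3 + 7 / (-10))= 4301 / 36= 119.47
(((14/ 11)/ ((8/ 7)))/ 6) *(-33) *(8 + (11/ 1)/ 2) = -1323/ 16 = -82.69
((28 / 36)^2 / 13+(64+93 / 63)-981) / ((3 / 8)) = -53983864 / 22113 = -2441.27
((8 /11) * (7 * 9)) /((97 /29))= 14616 /1067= 13.70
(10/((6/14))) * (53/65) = 742/39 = 19.03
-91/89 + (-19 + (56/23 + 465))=915853/2047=447.41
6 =6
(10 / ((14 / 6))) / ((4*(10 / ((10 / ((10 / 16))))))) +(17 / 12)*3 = 167 / 28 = 5.96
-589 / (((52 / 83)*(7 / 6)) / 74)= -5426457 / 91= -59631.40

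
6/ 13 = 0.46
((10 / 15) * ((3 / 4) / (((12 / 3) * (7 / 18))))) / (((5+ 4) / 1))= 1 / 28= 0.04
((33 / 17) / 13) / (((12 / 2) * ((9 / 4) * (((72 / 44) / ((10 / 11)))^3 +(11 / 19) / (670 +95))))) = 26125 / 13776607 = 0.00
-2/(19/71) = -142/19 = -7.47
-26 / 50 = -13 / 25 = -0.52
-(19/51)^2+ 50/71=104419/184671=0.57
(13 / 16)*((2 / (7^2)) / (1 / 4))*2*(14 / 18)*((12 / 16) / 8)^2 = 13 / 7168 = 0.00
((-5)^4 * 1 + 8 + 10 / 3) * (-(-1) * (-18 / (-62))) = 5727 / 31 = 184.74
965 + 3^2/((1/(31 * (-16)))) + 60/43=-150397/43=-3497.60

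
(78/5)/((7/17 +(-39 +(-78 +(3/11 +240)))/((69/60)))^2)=1442890878/1070970108605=0.00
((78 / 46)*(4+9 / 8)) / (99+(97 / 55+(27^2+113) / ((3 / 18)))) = 87945 / 52145968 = 0.00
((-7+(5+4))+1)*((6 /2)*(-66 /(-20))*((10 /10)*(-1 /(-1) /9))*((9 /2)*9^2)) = 24057 /20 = 1202.85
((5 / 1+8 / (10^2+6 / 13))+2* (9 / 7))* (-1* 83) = -2902759 / 4571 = -635.04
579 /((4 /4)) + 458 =1037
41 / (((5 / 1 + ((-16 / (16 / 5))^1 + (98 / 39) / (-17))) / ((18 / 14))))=-244647 / 686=-356.63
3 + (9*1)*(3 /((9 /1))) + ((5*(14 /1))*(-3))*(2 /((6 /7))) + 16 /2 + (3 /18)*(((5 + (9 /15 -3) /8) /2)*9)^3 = 17612989 /16000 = 1100.81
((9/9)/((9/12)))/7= 4/21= 0.19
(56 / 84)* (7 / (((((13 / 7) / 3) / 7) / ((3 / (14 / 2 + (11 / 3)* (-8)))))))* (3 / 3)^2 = -6174 / 871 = -7.09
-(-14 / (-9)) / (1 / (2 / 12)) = -7 / 27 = -0.26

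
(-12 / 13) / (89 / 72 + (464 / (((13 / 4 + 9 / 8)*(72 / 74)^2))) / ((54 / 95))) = -1469664 / 315764761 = -0.00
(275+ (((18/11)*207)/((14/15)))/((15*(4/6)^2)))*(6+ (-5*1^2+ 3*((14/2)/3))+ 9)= 1724939/308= 5600.45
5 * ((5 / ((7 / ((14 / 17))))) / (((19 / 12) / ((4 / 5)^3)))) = 1536 / 1615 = 0.95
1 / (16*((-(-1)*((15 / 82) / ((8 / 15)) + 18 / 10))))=205 / 7029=0.03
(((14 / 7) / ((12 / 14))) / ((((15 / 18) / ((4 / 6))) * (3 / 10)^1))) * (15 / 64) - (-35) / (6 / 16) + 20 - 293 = -4277 / 24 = -178.21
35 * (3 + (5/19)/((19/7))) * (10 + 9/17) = 7004270/6137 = 1141.32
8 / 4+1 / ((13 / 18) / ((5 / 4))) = 97 / 26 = 3.73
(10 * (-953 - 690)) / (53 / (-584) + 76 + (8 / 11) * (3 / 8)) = -105546320 / 489393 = -215.67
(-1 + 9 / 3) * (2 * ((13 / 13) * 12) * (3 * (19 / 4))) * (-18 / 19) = -648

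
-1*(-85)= 85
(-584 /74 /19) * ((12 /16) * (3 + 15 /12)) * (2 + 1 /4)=-33507 /11248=-2.98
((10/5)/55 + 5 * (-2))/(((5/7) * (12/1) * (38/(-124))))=59458/15675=3.79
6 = 6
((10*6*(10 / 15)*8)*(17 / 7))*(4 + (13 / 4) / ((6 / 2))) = 82960 / 21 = 3950.48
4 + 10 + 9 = 23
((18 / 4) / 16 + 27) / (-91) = -873 / 2912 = -0.30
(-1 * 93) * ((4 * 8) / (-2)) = 1488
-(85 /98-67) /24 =6481 /2352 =2.76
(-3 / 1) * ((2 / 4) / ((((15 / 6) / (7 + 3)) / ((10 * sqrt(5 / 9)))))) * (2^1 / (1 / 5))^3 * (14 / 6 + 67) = -4160000 * sqrt(5) / 3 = -3100680.93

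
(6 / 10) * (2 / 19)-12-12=-2274 / 95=-23.94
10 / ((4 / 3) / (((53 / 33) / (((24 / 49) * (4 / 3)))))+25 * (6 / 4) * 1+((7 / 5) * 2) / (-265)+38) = 1298500 / 9872703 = 0.13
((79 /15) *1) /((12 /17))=1343 /180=7.46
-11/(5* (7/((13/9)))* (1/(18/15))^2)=-572/875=-0.65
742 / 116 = 371 / 58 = 6.40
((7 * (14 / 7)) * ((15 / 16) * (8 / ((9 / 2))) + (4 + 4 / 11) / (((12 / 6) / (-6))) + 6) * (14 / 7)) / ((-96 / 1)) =1253 / 792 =1.58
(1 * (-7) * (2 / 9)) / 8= -7 / 36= -0.19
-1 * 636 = -636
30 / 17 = 1.76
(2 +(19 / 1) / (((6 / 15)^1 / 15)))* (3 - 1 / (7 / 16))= 7145 / 14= 510.36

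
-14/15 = -0.93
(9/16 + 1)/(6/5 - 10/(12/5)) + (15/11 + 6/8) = 12429/7832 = 1.59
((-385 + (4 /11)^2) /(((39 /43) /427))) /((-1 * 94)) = 285017803 /147862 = 1927.59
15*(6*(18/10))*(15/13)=2430/13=186.92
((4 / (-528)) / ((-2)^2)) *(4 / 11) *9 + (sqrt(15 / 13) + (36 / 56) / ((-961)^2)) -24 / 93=-826847027 / 3128889148 + sqrt(195) / 13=0.81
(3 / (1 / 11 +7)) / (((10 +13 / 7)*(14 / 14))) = 77 / 2158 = 0.04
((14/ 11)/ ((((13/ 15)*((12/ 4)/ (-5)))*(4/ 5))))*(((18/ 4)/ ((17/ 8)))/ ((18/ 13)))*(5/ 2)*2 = -4375/ 187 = -23.40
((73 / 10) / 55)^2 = 5329 / 302500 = 0.02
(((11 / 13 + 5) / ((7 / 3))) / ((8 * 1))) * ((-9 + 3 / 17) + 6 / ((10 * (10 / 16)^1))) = -95247 / 38675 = -2.46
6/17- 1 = -0.65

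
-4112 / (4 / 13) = -13364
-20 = -20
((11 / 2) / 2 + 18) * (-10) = -415 / 2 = -207.50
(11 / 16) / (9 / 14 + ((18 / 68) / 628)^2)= 2194056788 / 2051586135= 1.07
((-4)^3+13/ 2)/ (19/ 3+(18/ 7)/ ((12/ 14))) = -345/ 56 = -6.16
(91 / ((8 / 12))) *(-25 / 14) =-975 / 4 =-243.75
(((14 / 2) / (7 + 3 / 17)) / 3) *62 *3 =3689 / 61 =60.48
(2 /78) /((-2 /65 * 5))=-1 /6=-0.17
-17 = -17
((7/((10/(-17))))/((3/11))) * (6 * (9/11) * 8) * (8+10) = -154224/5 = -30844.80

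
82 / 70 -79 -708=-27504 / 35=-785.83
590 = 590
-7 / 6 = -1.17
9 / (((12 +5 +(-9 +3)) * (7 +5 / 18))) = 162 / 1441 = 0.11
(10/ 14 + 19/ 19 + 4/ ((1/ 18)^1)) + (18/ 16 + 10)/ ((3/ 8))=2171/ 21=103.38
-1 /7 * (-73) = 73 /7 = 10.43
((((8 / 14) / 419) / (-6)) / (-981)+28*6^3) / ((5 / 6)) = 104410482628 / 14386365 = 7257.60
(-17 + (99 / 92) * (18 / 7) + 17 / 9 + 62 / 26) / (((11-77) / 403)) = 11631541 / 191268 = 60.81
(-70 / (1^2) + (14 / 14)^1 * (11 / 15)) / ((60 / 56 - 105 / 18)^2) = -152733 / 50000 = -3.05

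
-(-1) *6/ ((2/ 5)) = 15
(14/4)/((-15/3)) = -7/10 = -0.70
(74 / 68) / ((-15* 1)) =-37 / 510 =-0.07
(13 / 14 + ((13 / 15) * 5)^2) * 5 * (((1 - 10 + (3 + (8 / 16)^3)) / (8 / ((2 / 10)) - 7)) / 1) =-583505 / 33264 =-17.54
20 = 20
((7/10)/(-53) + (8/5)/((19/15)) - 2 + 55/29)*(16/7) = 2678504/1022105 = 2.62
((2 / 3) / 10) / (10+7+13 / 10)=2 / 549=0.00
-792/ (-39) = 264/ 13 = 20.31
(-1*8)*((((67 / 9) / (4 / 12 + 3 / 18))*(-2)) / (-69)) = -2144 / 621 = -3.45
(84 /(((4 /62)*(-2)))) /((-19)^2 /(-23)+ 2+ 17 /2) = 29946 /239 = 125.30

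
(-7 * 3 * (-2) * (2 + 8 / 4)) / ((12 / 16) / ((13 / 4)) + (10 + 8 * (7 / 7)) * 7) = 728 / 547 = 1.33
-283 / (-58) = 283 / 58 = 4.88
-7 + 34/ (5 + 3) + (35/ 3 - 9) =-1/ 12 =-0.08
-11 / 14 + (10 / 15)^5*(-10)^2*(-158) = -7081073 / 3402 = -2081.44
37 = 37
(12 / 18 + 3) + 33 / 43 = 572 / 129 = 4.43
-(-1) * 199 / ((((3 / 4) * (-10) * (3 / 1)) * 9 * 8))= -0.12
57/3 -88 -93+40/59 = -9518/59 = -161.32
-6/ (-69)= 2/ 23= 0.09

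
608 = 608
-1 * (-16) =16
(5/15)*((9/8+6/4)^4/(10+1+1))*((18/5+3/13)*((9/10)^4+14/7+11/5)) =261289307601/10649600000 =24.54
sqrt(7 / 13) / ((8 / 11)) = 11 * sqrt(91) / 104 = 1.01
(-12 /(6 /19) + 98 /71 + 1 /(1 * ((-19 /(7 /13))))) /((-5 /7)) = 4498879 /87685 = 51.31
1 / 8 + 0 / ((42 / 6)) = 1 / 8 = 0.12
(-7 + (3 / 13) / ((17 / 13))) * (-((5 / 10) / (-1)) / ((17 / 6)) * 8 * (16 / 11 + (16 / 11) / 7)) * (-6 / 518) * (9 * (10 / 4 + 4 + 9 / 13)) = 4810752 / 400673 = 12.01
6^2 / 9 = 4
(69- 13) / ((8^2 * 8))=7 / 64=0.11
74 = 74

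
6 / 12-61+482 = 843 / 2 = 421.50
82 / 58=1.41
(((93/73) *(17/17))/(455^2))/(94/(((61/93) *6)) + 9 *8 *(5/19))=107787/750245971475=0.00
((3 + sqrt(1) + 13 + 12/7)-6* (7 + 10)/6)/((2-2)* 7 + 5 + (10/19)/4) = 152/455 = 0.33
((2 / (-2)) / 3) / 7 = -1 / 21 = -0.05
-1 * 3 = -3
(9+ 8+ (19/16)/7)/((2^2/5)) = 9615/448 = 21.46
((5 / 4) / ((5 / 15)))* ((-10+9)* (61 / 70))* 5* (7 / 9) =-305 / 24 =-12.71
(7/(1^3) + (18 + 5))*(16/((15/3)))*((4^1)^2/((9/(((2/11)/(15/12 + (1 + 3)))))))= 4096/693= 5.91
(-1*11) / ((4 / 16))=-44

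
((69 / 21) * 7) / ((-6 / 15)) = -57.50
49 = 49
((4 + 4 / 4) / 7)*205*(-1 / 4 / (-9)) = 1025 / 252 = 4.07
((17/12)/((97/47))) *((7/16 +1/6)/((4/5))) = 115855/223488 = 0.52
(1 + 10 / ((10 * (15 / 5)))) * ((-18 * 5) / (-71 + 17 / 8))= 960 / 551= 1.74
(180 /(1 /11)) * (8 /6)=2640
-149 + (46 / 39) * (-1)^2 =-5765 / 39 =-147.82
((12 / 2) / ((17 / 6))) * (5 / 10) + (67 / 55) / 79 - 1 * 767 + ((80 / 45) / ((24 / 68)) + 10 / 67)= -101651365324 / 133621785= -760.74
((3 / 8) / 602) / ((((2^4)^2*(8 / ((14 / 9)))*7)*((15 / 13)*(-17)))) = -13 / 3772661760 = -0.00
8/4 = 2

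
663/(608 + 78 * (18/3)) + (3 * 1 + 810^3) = 571830519891/1076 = 531441003.62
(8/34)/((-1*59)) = -4/1003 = -0.00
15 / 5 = 3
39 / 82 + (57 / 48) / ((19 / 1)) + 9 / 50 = 11777 / 16400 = 0.72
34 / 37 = 0.92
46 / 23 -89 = -87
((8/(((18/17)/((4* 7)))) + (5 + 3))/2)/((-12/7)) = -1729/27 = -64.04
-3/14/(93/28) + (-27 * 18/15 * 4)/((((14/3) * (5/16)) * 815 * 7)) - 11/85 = -110229829/526143625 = -0.21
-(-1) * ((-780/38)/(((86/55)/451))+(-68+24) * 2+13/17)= -83440186/13889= -6007.65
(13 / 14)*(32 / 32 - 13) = -78 / 7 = -11.14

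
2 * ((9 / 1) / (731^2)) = 18 / 534361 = 0.00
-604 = -604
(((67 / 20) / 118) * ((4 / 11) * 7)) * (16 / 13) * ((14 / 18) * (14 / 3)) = 367696 / 1138995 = 0.32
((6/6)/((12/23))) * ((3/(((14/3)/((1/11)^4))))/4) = 69/3279584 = 0.00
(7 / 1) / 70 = 1 / 10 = 0.10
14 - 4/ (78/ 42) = 154/ 13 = 11.85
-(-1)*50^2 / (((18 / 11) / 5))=7638.89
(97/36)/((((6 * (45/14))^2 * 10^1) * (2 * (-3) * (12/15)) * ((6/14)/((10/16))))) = -33271/151165440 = -0.00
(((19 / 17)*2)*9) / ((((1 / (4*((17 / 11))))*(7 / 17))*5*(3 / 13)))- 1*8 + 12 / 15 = 98004 / 385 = 254.56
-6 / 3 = -2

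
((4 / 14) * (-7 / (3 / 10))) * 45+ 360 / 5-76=-304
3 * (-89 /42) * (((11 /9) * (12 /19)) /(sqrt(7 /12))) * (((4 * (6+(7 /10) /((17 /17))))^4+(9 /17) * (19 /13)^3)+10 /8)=-15718896122858533 * sqrt(21) /21732449375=-3314538.09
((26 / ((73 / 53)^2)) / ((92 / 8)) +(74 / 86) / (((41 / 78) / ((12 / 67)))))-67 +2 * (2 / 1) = -890598967669 / 14477736607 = -61.52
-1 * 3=-3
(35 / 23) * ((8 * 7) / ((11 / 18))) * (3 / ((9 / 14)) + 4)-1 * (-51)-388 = 220499 / 253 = 871.54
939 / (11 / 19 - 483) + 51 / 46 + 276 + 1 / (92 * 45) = 275.16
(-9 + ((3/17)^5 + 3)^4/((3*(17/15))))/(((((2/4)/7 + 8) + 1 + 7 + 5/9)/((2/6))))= 43031602058368738429682387334/144747601547753295385333019615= 0.30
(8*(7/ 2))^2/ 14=56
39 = 39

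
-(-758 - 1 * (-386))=372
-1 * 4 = -4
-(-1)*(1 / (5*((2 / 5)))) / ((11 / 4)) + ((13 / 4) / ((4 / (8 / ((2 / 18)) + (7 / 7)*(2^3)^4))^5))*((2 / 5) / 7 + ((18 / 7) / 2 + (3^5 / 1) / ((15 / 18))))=450262313347726940702 / 385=1169512502201888157.67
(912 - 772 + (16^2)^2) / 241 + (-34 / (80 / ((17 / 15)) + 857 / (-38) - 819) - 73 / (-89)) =273.38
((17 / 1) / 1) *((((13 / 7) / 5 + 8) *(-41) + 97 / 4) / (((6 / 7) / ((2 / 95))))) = -759169 / 5700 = -133.19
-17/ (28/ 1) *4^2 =-68/ 7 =-9.71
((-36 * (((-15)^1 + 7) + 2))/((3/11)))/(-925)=-792/925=-0.86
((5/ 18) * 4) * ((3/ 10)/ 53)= 1/ 159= 0.01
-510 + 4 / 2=-508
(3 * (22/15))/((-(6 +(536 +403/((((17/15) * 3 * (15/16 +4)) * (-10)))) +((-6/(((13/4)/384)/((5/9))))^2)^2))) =-421931653/2307256483155306505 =-0.00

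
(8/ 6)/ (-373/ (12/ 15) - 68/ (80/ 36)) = -80/ 29811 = -0.00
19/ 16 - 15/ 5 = -29/ 16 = -1.81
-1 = -1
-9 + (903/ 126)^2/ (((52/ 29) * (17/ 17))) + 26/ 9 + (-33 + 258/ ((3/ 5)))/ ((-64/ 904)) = -10455293/ 1872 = -5585.09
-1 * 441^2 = -194481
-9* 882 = -7938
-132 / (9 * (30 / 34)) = -748 / 45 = -16.62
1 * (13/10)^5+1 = 471293/100000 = 4.71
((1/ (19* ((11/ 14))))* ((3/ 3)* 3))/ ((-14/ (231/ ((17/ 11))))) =-693/ 323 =-2.15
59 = 59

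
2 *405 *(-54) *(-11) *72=34642080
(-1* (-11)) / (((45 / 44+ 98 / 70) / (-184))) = -445280 / 533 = -835.42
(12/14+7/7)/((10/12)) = 78/35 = 2.23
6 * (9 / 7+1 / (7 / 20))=174 / 7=24.86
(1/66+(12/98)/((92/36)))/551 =4691/40984482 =0.00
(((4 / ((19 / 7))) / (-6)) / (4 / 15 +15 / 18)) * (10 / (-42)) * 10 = 1000 / 1881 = 0.53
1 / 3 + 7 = 22 / 3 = 7.33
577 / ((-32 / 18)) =-5193 / 16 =-324.56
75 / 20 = 15 / 4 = 3.75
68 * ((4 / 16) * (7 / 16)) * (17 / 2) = 2023 / 32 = 63.22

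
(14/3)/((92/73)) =511/138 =3.70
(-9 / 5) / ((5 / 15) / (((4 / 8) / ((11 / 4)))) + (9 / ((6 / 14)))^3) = -54 / 277885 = -0.00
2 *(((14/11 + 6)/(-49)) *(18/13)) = -2880/7007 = -0.41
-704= -704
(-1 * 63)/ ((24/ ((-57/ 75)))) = 2.00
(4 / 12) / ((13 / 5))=5 / 39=0.13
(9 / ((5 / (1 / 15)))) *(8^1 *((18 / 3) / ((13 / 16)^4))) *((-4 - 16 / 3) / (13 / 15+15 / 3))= -33030144 / 1570855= -21.03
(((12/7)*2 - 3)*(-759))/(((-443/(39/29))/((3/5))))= 266409/449645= 0.59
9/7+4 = 5.29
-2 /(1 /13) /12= -2.17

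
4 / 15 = 0.27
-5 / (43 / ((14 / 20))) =-7 / 86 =-0.08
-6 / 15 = -2 / 5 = -0.40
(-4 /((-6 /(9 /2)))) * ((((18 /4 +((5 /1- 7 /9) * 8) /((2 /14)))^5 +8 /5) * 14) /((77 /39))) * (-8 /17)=-99737956853374369777 /12269070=-8129218991608.52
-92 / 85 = -1.08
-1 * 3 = -3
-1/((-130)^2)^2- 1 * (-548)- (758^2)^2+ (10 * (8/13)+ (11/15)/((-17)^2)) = -81746530345416843218867/247623870000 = -330123789541.84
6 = 6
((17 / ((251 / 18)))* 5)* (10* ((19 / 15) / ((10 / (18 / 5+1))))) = 44574 / 1255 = 35.52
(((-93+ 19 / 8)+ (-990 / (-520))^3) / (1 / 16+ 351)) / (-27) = 11772301 / 1332779292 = 0.01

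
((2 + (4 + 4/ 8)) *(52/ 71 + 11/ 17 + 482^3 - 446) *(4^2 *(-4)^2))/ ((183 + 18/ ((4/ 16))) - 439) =-28113181432752/ 27761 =-1012686194.04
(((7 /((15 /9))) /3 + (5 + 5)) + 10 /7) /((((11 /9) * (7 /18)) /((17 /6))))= 206091 /2695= 76.47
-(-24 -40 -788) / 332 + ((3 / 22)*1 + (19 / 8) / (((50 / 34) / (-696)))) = -51189051 / 45650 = -1121.34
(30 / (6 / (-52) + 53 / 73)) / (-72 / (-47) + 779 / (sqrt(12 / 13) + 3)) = 2062799544*sqrt(39) / 215120354285 + 768313615212 / 4087286731415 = 0.25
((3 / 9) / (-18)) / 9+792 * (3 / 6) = 192455 / 486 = 396.00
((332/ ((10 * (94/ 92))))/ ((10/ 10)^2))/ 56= 1909/ 3290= 0.58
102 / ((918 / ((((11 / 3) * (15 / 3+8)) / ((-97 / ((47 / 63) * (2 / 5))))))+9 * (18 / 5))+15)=-571285 / 34796383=-0.02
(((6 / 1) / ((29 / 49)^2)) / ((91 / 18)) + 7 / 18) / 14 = 106189 / 393588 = 0.27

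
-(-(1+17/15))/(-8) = -4/15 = -0.27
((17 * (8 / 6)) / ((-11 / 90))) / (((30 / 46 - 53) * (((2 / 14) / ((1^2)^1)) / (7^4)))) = 28163730 / 473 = 59542.77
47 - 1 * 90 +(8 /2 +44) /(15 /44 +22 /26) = -1741 /679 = -2.56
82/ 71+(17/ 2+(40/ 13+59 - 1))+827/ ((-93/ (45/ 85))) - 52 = 13643207/ 972842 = 14.02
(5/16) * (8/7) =5/14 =0.36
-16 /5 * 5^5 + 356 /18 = -89822 /9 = -9980.22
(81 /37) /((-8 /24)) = -243 /37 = -6.57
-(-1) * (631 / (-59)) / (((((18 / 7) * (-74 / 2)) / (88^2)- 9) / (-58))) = -991952192 / 14411871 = -68.83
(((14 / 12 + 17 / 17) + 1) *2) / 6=19 / 18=1.06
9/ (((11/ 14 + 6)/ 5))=126/ 19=6.63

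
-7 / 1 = -7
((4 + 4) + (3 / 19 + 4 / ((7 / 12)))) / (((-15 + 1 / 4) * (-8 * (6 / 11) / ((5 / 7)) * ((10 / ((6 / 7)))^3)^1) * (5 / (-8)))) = -395406 / 2355080875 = -0.00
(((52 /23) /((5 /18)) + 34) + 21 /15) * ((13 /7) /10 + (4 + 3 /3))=1817541 /8050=225.78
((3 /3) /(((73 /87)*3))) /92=29 /6716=0.00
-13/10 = -1.30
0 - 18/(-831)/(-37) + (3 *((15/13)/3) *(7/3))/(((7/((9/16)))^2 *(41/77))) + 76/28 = 26884539737/9789188864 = 2.75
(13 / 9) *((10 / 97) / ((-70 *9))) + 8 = 439979 / 54999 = 8.00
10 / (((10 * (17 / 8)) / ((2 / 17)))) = 16 / 289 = 0.06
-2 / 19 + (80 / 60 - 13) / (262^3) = -107909033 / 1025129496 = -0.11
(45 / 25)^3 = 729 / 125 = 5.83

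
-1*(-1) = 1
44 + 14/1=58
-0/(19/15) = 0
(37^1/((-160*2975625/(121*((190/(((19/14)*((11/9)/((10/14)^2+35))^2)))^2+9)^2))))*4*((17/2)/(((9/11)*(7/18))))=-40444752396051190999030761056009832560541/206363852399138836325000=-195987581768075039.02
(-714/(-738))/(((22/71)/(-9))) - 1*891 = -829029/902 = -919.10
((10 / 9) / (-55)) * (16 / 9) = -32 / 891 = -0.04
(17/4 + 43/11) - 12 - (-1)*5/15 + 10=857/132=6.49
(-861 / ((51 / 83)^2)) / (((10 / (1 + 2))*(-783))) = 1977143 / 2262870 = 0.87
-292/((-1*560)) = 73/140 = 0.52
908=908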